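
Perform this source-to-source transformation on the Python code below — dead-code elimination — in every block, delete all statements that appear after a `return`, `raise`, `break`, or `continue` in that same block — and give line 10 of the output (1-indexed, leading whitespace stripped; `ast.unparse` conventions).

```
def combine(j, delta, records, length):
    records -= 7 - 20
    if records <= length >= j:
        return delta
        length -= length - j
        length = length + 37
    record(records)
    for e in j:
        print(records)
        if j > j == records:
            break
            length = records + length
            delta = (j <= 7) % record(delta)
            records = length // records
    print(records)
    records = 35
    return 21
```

Transformed code:
def combine(j, delta, records, length):
    records -= 7 - 20
    if records <= length >= j:
        return delta
    record(records)
    for e in j:
        print(records)
        if j > j == records:
            break
    print(records)
    records = 35
    return 21

print(records)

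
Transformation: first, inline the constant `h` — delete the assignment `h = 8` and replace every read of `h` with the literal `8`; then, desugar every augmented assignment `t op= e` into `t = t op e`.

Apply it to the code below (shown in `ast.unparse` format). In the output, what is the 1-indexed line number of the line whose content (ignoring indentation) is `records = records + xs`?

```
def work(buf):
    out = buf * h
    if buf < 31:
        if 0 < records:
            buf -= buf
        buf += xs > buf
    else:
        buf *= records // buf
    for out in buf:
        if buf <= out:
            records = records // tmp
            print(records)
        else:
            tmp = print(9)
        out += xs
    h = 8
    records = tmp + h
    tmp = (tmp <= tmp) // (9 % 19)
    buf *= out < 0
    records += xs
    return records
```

Transformed code:
def work(buf):
    out = buf * 8
    if buf < 31:
        if 0 < records:
            buf = buf - buf
        buf = buf + (xs > buf)
    else:
        buf = buf * (records // buf)
    for out in buf:
        if buf <= out:
            records = records // tmp
            print(records)
        else:
            tmp = print(9)
        out = out + xs
    records = tmp + 8
    tmp = (tmp <= tmp) // (9 % 19)
    buf = buf * (out < 0)
    records = records + xs
    return records

19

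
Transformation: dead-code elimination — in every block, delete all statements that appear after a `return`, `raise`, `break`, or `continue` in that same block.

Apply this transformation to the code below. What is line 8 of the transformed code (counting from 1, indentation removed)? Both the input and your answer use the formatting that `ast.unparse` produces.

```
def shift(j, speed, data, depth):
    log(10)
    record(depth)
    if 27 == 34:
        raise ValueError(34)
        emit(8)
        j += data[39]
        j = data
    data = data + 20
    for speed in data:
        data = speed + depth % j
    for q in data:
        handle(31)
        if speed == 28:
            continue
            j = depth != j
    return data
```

data = speed + depth % j

Transformed code:
def shift(j, speed, data, depth):
    log(10)
    record(depth)
    if 27 == 34:
        raise ValueError(34)
    data = data + 20
    for speed in data:
        data = speed + depth % j
    for q in data:
        handle(31)
        if speed == 28:
            continue
    return data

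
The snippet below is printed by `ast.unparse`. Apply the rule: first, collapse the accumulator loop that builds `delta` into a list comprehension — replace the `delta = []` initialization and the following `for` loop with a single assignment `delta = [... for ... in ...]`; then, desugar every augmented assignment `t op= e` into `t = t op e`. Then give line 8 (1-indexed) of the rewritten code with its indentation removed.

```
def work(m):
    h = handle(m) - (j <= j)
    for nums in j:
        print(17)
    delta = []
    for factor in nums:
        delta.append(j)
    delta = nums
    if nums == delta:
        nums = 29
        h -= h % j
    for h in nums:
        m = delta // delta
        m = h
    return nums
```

nums = 29

Transformed code:
def work(m):
    h = handle(m) - (j <= j)
    for nums in j:
        print(17)
    delta = [j for factor in nums]
    delta = nums
    if nums == delta:
        nums = 29
        h = h - h % j
    for h in nums:
        m = delta // delta
        m = h
    return nums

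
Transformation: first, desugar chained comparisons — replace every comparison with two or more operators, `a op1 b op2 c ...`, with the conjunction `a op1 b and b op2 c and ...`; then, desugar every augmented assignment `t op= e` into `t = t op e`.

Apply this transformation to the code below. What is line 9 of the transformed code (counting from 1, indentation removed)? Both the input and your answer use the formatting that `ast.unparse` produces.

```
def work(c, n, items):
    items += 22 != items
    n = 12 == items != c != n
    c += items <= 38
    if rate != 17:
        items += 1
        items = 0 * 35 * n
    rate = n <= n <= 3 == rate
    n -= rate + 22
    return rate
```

n = n - (rate + 22)

Transformed code:
def work(c, n, items):
    items = items + (22 != items)
    n = 12 == items and items != c and (c != n)
    c = c + (items <= 38)
    if rate != 17:
        items = items + 1
        items = 0 * 35 * n
    rate = n <= n and n <= 3 and (3 == rate)
    n = n - (rate + 22)
    return rate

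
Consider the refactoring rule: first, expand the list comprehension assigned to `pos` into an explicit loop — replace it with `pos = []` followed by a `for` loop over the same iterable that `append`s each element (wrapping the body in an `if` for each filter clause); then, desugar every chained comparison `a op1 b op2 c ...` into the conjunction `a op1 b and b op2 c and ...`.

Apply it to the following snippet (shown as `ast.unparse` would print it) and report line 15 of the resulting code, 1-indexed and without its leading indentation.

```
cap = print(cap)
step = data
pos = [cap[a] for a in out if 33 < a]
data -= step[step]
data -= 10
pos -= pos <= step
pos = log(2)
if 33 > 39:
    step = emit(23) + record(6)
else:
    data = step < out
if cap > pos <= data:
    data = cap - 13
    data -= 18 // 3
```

if cap > pos and pos <= data:

Transformed code:
cap = print(cap)
step = data
pos = []
for a in out:
    if 33 < a:
        pos.append(cap[a])
data -= step[step]
data -= 10
pos -= pos <= step
pos = log(2)
if 33 > 39:
    step = emit(23) + record(6)
else:
    data = step < out
if cap > pos and pos <= data:
    data = cap - 13
    data -= 18 // 3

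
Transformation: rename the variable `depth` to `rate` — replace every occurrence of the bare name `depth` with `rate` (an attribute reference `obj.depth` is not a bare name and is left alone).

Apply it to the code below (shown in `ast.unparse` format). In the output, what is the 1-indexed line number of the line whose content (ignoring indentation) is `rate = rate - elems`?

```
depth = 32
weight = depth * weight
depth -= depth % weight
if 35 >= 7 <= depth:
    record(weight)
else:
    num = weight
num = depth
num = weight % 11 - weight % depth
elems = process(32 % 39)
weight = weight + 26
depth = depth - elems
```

12

Transformed code:
rate = 32
weight = rate * weight
rate -= rate % weight
if 35 >= 7 <= rate:
    record(weight)
else:
    num = weight
num = rate
num = weight % 11 - weight % rate
elems = process(32 % 39)
weight = weight + 26
rate = rate - elems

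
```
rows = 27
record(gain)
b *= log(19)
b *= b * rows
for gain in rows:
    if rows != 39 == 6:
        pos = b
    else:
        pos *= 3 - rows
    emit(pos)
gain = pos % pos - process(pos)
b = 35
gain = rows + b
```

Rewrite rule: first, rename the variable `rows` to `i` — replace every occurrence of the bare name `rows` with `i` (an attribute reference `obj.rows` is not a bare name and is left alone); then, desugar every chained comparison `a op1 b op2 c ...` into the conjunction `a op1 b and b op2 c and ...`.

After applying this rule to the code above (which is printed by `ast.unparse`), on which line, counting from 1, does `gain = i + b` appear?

13

Transformed code:
i = 27
record(gain)
b *= log(19)
b *= b * i
for gain in i:
    if i != 39 and 39 == 6:
        pos = b
    else:
        pos *= 3 - i
    emit(pos)
gain = pos % pos - process(pos)
b = 35
gain = i + b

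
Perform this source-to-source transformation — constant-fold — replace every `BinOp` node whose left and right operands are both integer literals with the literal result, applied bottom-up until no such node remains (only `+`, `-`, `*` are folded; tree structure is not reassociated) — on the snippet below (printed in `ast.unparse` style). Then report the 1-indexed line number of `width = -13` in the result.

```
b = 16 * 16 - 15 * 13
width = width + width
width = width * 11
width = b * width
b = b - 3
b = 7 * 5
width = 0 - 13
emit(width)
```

Transformed code:
b = 61
width = width + width
width = width * 11
width = b * width
b = b - 3
b = 35
width = -13
emit(width)

7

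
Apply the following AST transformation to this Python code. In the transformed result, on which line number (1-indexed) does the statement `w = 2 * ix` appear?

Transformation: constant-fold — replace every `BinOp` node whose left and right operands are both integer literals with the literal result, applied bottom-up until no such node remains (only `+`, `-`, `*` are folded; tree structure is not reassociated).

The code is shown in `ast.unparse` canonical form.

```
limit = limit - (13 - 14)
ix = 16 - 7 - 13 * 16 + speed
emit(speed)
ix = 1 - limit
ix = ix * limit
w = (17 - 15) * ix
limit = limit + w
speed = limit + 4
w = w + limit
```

Transformed code:
limit = limit - -1
ix = -199 + speed
emit(speed)
ix = 1 - limit
ix = ix * limit
w = 2 * ix
limit = limit + w
speed = limit + 4
w = w + limit

6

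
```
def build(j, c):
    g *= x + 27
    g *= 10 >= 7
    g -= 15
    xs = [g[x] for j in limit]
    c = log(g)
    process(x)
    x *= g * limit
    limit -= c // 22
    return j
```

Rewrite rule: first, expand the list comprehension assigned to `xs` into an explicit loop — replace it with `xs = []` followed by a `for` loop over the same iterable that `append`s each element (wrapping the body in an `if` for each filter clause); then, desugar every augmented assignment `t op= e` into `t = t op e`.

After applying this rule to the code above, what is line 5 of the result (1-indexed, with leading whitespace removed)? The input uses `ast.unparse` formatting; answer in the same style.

xs = []

Transformed code:
def build(j, c):
    g = g * (x + 27)
    g = g * (10 >= 7)
    g = g - 15
    xs = []
    for j in limit:
        xs.append(g[x])
    c = log(g)
    process(x)
    x = x * (g * limit)
    limit = limit - c // 22
    return j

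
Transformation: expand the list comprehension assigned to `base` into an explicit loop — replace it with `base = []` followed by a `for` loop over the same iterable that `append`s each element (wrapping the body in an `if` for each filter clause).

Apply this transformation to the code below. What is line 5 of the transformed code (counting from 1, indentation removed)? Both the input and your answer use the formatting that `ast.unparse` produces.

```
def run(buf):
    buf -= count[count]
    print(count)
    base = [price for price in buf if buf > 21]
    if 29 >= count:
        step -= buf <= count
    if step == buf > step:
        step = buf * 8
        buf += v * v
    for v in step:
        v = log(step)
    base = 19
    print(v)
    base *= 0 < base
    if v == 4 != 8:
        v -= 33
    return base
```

for price in buf:

Transformed code:
def run(buf):
    buf -= count[count]
    print(count)
    base = []
    for price in buf:
        if buf > 21:
            base.append(price)
    if 29 >= count:
        step -= buf <= count
    if step == buf > step:
        step = buf * 8
        buf += v * v
    for v in step:
        v = log(step)
    base = 19
    print(v)
    base *= 0 < base
    if v == 4 != 8:
        v -= 33
    return base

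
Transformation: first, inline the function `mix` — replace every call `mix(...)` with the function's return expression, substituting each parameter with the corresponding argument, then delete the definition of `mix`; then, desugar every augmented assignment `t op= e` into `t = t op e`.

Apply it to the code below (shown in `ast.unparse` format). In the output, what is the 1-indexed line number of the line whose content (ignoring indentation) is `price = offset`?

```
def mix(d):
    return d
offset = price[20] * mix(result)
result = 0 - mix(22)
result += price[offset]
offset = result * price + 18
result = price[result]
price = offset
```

6

Transformed code:
offset = price[20] * result
result = 0 - 22
result = result + price[offset]
offset = result * price + 18
result = price[result]
price = offset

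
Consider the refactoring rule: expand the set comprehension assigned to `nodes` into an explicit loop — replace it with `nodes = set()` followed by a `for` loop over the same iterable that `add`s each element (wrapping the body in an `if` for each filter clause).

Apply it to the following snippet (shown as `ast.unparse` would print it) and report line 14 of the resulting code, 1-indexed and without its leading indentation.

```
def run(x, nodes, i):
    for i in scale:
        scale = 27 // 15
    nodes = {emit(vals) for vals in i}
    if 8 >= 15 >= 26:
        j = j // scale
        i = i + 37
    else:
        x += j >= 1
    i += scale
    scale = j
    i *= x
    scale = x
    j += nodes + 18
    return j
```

i *= x

Transformed code:
def run(x, nodes, i):
    for i in scale:
        scale = 27 // 15
    nodes = set()
    for vals in i:
        nodes.add(emit(vals))
    if 8 >= 15 >= 26:
        j = j // scale
        i = i + 37
    else:
        x += j >= 1
    i += scale
    scale = j
    i *= x
    scale = x
    j += nodes + 18
    return j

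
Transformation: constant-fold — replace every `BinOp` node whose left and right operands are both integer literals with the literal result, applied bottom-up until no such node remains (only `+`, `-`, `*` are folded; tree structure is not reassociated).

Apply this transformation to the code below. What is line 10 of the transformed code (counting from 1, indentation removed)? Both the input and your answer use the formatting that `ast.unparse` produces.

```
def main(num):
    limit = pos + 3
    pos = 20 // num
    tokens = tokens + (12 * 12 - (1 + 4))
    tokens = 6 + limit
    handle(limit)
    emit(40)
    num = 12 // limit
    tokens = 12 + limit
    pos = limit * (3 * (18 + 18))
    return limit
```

pos = limit * 108

Transformed code:
def main(num):
    limit = pos + 3
    pos = 20 // num
    tokens = tokens + 139
    tokens = 6 + limit
    handle(limit)
    emit(40)
    num = 12 // limit
    tokens = 12 + limit
    pos = limit * 108
    return limit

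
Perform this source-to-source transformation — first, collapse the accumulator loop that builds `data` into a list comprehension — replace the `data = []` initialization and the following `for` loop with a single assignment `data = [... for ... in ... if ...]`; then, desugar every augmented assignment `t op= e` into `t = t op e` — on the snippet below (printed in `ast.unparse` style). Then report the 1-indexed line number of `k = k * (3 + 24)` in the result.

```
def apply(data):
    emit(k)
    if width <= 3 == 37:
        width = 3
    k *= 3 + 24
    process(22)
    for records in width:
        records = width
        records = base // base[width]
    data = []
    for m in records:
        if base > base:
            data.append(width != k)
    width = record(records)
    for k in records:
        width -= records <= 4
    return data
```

Transformed code:
def apply(data):
    emit(k)
    if width <= 3 == 37:
        width = 3
    k = k * (3 + 24)
    process(22)
    for records in width:
        records = width
        records = base // base[width]
    data = [width != k for m in records if base > base]
    width = record(records)
    for k in records:
        width = width - (records <= 4)
    return data

5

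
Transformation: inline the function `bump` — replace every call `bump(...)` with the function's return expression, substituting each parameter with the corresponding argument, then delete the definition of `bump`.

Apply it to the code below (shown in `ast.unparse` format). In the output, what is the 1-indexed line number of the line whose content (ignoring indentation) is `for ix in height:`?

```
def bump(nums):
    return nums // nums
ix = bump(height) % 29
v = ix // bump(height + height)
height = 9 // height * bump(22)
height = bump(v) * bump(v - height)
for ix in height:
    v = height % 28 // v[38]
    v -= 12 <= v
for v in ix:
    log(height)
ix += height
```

Transformed code:
ix = height // height % 29
v = ix // ((height + height) // (height + height))
height = 9 // height * (22 // 22)
height = v // v * ((v - height) // (v - height))
for ix in height:
    v = height % 28 // v[38]
    v -= 12 <= v
for v in ix:
    log(height)
ix += height

5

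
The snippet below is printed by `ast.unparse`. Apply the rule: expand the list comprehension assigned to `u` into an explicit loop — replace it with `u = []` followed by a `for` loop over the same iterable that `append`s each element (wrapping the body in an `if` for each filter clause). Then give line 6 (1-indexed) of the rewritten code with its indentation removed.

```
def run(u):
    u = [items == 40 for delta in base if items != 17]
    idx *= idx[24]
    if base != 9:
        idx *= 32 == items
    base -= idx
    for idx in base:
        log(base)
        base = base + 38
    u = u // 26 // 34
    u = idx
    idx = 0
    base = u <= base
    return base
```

Transformed code:
def run(u):
    u = []
    for delta in base:
        if items != 17:
            u.append(items == 40)
    idx *= idx[24]
    if base != 9:
        idx *= 32 == items
    base -= idx
    for idx in base:
        log(base)
        base = base + 38
    u = u // 26 // 34
    u = idx
    idx = 0
    base = u <= base
    return base

idx *= idx[24]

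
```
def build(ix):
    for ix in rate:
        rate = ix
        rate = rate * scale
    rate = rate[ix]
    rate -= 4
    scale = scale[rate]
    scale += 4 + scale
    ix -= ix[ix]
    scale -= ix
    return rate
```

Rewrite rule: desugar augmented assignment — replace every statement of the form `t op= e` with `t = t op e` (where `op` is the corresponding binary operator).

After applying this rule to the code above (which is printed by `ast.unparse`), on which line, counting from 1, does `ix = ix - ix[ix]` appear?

Transformed code:
def build(ix):
    for ix in rate:
        rate = ix
        rate = rate * scale
    rate = rate[ix]
    rate = rate - 4
    scale = scale[rate]
    scale = scale + (4 + scale)
    ix = ix - ix[ix]
    scale = scale - ix
    return rate

9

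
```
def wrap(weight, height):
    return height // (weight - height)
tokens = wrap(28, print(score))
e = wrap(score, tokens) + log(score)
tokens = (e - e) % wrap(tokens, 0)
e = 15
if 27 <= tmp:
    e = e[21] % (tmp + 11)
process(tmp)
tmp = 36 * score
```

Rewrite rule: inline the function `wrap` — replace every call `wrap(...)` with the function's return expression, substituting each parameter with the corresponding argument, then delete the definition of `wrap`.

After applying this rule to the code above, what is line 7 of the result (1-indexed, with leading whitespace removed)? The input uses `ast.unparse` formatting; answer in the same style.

Transformed code:
tokens = print(score) // (28 - print(score))
e = tokens // (score - tokens) + log(score)
tokens = (e - e) % (0 // (tokens - 0))
e = 15
if 27 <= tmp:
    e = e[21] % (tmp + 11)
process(tmp)
tmp = 36 * score

process(tmp)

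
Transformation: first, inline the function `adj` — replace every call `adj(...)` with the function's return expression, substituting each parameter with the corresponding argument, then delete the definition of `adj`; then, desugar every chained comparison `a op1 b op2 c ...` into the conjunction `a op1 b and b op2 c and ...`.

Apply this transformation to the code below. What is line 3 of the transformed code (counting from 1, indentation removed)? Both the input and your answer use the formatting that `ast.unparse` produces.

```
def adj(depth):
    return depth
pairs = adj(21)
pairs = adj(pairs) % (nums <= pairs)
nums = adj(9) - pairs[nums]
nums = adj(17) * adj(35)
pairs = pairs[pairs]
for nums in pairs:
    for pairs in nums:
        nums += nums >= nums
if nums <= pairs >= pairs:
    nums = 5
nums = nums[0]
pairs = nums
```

Transformed code:
pairs = 21
pairs = pairs % (nums <= pairs)
nums = 9 - pairs[nums]
nums = 17 * 35
pairs = pairs[pairs]
for nums in pairs:
    for pairs in nums:
        nums += nums >= nums
if nums <= pairs and pairs >= pairs:
    nums = 5
nums = nums[0]
pairs = nums

nums = 9 - pairs[nums]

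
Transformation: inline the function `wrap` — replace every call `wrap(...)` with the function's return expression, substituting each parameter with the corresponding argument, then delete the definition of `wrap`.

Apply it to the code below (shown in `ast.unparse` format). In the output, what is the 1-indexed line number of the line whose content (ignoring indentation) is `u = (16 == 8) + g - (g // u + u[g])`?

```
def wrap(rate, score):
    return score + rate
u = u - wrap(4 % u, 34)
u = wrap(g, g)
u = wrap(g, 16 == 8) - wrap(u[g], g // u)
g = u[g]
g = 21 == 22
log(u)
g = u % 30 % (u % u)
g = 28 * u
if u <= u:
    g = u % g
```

Transformed code:
u = u - (34 + 4 % u)
u = g + g
u = (16 == 8) + g - (g // u + u[g])
g = u[g]
g = 21 == 22
log(u)
g = u % 30 % (u % u)
g = 28 * u
if u <= u:
    g = u % g

3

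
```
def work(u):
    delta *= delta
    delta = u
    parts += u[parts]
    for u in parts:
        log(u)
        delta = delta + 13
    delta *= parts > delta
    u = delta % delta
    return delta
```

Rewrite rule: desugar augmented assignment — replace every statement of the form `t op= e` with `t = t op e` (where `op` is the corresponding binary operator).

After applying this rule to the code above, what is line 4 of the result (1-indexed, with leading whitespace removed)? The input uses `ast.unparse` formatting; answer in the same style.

Transformed code:
def work(u):
    delta = delta * delta
    delta = u
    parts = parts + u[parts]
    for u in parts:
        log(u)
        delta = delta + 13
    delta = delta * (parts > delta)
    u = delta % delta
    return delta

parts = parts + u[parts]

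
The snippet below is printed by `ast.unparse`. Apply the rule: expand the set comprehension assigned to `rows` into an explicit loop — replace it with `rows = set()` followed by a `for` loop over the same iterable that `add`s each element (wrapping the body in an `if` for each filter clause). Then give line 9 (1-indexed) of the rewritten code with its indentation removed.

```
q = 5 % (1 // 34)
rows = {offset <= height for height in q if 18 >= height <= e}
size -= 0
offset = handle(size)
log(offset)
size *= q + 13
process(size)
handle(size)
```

size *= q + 13

Transformed code:
q = 5 % (1 // 34)
rows = set()
for height in q:
    if 18 >= height <= e:
        rows.add(offset <= height)
size -= 0
offset = handle(size)
log(offset)
size *= q + 13
process(size)
handle(size)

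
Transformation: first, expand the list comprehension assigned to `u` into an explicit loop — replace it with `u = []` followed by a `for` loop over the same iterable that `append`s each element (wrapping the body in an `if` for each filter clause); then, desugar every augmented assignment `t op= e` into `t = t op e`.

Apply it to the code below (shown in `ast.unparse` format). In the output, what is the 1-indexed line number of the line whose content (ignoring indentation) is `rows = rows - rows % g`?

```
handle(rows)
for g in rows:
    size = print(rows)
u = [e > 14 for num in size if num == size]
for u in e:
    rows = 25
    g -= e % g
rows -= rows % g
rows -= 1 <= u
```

11

Transformed code:
handle(rows)
for g in rows:
    size = print(rows)
u = []
for num in size:
    if num == size:
        u.append(e > 14)
for u in e:
    rows = 25
    g = g - e % g
rows = rows - rows % g
rows = rows - (1 <= u)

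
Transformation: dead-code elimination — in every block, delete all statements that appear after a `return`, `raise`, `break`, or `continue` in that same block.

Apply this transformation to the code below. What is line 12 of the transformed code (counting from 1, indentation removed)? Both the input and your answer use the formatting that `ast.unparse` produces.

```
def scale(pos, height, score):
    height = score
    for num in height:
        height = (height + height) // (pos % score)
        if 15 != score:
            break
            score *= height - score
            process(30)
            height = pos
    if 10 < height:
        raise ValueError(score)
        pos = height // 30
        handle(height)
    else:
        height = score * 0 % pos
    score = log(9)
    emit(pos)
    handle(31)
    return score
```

Transformed code:
def scale(pos, height, score):
    height = score
    for num in height:
        height = (height + height) // (pos % score)
        if 15 != score:
            break
    if 10 < height:
        raise ValueError(score)
    else:
        height = score * 0 % pos
    score = log(9)
    emit(pos)
    handle(31)
    return score

emit(pos)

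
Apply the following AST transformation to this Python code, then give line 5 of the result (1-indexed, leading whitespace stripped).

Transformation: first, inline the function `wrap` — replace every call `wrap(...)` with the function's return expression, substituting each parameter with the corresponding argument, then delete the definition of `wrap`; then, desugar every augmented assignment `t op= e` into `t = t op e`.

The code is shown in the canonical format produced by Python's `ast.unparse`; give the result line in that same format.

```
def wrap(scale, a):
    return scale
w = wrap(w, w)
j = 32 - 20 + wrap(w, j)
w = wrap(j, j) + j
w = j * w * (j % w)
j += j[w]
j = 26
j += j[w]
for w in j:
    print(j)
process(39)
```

j = j + j[w]

Transformed code:
w = w
j = 32 - 20 + w
w = j + j
w = j * w * (j % w)
j = j + j[w]
j = 26
j = j + j[w]
for w in j:
    print(j)
process(39)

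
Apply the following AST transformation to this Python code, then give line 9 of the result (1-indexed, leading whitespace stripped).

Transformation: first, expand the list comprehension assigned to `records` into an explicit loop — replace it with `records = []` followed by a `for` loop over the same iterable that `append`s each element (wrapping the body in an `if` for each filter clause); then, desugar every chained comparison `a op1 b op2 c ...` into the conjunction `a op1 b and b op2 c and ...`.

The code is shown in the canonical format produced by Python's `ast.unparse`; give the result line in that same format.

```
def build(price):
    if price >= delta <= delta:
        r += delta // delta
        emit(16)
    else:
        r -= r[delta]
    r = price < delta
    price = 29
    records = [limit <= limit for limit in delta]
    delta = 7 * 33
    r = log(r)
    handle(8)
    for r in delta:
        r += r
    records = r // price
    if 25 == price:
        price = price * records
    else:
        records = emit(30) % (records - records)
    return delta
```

Transformed code:
def build(price):
    if price >= delta and delta <= delta:
        r += delta // delta
        emit(16)
    else:
        r -= r[delta]
    r = price < delta
    price = 29
    records = []
    for limit in delta:
        records.append(limit <= limit)
    delta = 7 * 33
    r = log(r)
    handle(8)
    for r in delta:
        r += r
    records = r // price
    if 25 == price:
        price = price * records
    else:
        records = emit(30) % (records - records)
    return delta

records = []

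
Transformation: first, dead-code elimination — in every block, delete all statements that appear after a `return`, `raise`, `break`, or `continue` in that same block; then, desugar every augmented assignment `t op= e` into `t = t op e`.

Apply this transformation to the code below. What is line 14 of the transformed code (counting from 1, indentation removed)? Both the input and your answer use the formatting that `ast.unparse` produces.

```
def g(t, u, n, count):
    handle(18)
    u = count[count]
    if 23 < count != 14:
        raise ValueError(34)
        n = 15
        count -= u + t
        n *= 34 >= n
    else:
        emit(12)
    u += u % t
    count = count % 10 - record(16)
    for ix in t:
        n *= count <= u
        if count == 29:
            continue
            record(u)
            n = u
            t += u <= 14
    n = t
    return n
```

n = t

Transformed code:
def g(t, u, n, count):
    handle(18)
    u = count[count]
    if 23 < count != 14:
        raise ValueError(34)
    else:
        emit(12)
    u = u + u % t
    count = count % 10 - record(16)
    for ix in t:
        n = n * (count <= u)
        if count == 29:
            continue
    n = t
    return n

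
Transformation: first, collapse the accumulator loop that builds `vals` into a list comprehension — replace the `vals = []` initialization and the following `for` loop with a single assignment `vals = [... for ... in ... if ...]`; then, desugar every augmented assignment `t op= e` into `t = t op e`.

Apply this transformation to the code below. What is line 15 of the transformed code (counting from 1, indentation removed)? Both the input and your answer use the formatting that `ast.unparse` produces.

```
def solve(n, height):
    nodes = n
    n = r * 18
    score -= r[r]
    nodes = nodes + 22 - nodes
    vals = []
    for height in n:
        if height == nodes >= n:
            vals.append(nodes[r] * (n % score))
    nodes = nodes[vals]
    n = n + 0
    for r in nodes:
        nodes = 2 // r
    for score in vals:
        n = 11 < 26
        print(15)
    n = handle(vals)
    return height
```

return height

Transformed code:
def solve(n, height):
    nodes = n
    n = r * 18
    score = score - r[r]
    nodes = nodes + 22 - nodes
    vals = [nodes[r] * (n % score) for height in n if height == nodes >= n]
    nodes = nodes[vals]
    n = n + 0
    for r in nodes:
        nodes = 2 // r
    for score in vals:
        n = 11 < 26
        print(15)
    n = handle(vals)
    return height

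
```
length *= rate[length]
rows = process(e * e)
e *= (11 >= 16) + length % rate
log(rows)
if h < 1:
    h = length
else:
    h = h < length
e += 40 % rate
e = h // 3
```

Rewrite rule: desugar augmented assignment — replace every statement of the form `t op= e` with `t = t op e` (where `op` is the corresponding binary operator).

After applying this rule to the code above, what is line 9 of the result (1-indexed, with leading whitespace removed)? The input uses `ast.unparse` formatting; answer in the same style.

e = e + 40 % rate

Transformed code:
length = length * rate[length]
rows = process(e * e)
e = e * ((11 >= 16) + length % rate)
log(rows)
if h < 1:
    h = length
else:
    h = h < length
e = e + 40 % rate
e = h // 3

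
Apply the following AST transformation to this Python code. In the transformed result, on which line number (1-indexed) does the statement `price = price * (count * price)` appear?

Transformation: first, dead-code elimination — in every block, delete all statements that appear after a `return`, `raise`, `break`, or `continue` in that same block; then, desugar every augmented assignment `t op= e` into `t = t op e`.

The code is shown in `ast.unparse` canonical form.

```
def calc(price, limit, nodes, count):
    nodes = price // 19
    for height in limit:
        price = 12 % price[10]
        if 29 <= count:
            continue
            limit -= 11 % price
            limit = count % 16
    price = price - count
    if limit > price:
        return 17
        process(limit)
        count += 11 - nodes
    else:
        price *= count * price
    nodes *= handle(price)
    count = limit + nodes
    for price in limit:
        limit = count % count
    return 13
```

Transformed code:
def calc(price, limit, nodes, count):
    nodes = price // 19
    for height in limit:
        price = 12 % price[10]
        if 29 <= count:
            continue
    price = price - count
    if limit > price:
        return 17
    else:
        price = price * (count * price)
    nodes = nodes * handle(price)
    count = limit + nodes
    for price in limit:
        limit = count % count
    return 13

11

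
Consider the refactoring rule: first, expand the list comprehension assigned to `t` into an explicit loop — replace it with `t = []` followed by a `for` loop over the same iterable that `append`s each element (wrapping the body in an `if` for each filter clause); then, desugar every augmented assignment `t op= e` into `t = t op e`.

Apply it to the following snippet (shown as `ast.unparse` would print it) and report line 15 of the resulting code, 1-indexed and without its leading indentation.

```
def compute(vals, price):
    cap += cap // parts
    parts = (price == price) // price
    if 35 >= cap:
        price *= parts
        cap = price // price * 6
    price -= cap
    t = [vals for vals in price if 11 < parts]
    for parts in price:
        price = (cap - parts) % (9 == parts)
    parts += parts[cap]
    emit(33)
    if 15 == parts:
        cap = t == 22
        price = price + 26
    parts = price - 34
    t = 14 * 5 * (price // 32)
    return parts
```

emit(33)

Transformed code:
def compute(vals, price):
    cap = cap + cap // parts
    parts = (price == price) // price
    if 35 >= cap:
        price = price * parts
        cap = price // price * 6
    price = price - cap
    t = []
    for vals in price:
        if 11 < parts:
            t.append(vals)
    for parts in price:
        price = (cap - parts) % (9 == parts)
    parts = parts + parts[cap]
    emit(33)
    if 15 == parts:
        cap = t == 22
        price = price + 26
    parts = price - 34
    t = 14 * 5 * (price // 32)
    return parts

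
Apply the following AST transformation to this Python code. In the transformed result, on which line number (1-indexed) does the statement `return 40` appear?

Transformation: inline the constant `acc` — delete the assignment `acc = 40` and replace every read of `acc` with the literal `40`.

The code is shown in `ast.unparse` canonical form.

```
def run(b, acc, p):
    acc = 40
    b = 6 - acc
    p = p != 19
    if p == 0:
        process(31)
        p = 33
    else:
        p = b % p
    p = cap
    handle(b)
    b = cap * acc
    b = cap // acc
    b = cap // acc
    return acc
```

Transformed code:
def run(b, acc, p):
    b = 6 - 40
    p = p != 19
    if p == 0:
        process(31)
        p = 33
    else:
        p = b % p
    p = cap
    handle(b)
    b = cap * 40
    b = cap // 40
    b = cap // 40
    return 40

14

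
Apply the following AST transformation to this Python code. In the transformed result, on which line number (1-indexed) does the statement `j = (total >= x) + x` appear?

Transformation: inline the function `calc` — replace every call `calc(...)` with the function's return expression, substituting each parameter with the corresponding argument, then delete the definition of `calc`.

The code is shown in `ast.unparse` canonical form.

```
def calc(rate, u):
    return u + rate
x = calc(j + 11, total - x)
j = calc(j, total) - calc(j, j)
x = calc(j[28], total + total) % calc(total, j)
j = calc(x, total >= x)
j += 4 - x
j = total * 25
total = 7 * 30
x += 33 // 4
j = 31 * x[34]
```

Transformed code:
x = total - x + (j + 11)
j = total + j - (j + j)
x = (total + total + j[28]) % (j + total)
j = (total >= x) + x
j += 4 - x
j = total * 25
total = 7 * 30
x += 33 // 4
j = 31 * x[34]

4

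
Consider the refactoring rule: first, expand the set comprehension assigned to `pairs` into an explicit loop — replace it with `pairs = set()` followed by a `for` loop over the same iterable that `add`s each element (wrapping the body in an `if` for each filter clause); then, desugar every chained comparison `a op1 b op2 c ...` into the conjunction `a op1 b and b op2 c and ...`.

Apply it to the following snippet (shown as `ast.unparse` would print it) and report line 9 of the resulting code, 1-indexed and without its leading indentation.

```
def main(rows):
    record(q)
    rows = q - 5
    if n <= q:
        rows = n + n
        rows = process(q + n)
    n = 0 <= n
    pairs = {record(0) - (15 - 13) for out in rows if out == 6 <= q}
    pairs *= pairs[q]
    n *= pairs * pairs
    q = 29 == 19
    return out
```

for out in rows:

Transformed code:
def main(rows):
    record(q)
    rows = q - 5
    if n <= q:
        rows = n + n
        rows = process(q + n)
    n = 0 <= n
    pairs = set()
    for out in rows:
        if out == 6 and 6 <= q:
            pairs.add(record(0) - (15 - 13))
    pairs *= pairs[q]
    n *= pairs * pairs
    q = 29 == 19
    return out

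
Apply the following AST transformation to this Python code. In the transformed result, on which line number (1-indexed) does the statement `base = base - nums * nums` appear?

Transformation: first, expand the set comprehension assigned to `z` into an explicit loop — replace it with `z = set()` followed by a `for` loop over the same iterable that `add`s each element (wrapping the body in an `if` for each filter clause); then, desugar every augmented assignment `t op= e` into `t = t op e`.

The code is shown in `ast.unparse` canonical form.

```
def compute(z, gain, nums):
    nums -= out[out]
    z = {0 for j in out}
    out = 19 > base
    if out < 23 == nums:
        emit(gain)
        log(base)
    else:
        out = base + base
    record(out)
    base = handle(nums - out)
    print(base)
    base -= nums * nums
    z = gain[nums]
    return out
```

15

Transformed code:
def compute(z, gain, nums):
    nums = nums - out[out]
    z = set()
    for j in out:
        z.add(0)
    out = 19 > base
    if out < 23 == nums:
        emit(gain)
        log(base)
    else:
        out = base + base
    record(out)
    base = handle(nums - out)
    print(base)
    base = base - nums * nums
    z = gain[nums]
    return out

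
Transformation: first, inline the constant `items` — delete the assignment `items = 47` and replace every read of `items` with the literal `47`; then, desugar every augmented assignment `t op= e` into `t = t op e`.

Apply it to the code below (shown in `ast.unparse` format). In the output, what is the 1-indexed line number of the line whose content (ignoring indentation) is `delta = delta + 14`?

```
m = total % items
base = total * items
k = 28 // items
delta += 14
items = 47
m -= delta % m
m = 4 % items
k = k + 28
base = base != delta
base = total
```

Transformed code:
m = total % 47
base = total * 47
k = 28 // 47
delta = delta + 14
m = m - delta % m
m = 4 % 47
k = k + 28
base = base != delta
base = total

4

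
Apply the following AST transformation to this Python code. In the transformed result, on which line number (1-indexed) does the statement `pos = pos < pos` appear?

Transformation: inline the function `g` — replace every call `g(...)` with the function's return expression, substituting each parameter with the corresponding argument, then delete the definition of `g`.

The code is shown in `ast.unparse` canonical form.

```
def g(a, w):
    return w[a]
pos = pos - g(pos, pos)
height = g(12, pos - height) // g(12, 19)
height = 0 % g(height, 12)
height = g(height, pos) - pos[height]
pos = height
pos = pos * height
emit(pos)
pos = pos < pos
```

Transformed code:
pos = pos - pos[pos]
height = (pos - height)[12] // 19[12]
height = 0 % 12[height]
height = pos[height] - pos[height]
pos = height
pos = pos * height
emit(pos)
pos = pos < pos

8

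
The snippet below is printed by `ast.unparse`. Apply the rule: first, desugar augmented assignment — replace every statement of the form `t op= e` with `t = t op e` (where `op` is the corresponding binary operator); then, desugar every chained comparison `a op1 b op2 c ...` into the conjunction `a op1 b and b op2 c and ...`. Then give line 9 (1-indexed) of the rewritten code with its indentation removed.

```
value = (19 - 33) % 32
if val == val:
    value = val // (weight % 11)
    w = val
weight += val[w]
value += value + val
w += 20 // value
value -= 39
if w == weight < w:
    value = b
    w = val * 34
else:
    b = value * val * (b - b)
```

if w == weight and weight < w:

Transformed code:
value = (19 - 33) % 32
if val == val:
    value = val // (weight % 11)
    w = val
weight = weight + val[w]
value = value + (value + val)
w = w + 20 // value
value = value - 39
if w == weight and weight < w:
    value = b
    w = val * 34
else:
    b = value * val * (b - b)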